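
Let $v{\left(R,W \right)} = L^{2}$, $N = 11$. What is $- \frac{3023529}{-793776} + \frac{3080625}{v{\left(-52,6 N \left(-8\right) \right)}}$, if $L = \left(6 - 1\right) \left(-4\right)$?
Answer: $\frac{509694917}{66148} \approx 7705.4$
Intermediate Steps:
$L = -20$ ($L = 5 \left(-4\right) = -20$)
$v{\left(R,W \right)} = 400$ ($v{\left(R,W \right)} = \left(-20\right)^{2} = 400$)
$- \frac{3023529}{-793776} + \frac{3080625}{v{\left(-52,6 N \left(-8\right) \right)}} = - \frac{3023529}{-793776} + \frac{3080625}{400} = \left(-3023529\right) \left(- \frac{1}{793776}\right) + 3080625 \cdot \frac{1}{400} = \frac{1007843}{264592} + \frac{123225}{16} = \frac{509694917}{66148}$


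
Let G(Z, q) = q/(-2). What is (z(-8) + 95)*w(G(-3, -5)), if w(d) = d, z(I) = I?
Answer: 435/2 ≈ 217.50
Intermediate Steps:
G(Z, q) = -q/2 (G(Z, q) = q*(-½) = -q/2)
(z(-8) + 95)*w(G(-3, -5)) = (-8 + 95)*(-½*(-5)) = 87*(5/2) = 435/2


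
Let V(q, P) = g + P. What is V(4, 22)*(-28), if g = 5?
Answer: -756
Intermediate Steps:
V(q, P) = 5 + P
V(4, 22)*(-28) = (5 + 22)*(-28) = 27*(-28) = -756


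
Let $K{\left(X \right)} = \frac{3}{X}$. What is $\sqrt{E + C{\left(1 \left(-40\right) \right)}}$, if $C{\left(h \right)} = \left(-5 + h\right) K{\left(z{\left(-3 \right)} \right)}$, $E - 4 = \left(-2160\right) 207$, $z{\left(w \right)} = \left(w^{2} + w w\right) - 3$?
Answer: $35 i \sqrt{365} \approx 668.67 i$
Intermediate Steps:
$z{\left(w \right)} = -3 + 2 w^{2}$ ($z{\left(w \right)} = \left(w^{2} + w^{2}\right) - 3 = 2 w^{2} - 3 = -3 + 2 w^{2}$)
$E = -447116$ ($E = 4 - 447120 = -447116$)
$C{\left(h \right)} = -1 + \frac{h}{5}$ ($C{\left(h \right)} = \left(-5 + h\right) \frac{3}{-3 + 2 \left(-3\right)^{2}} = \left(-5 + h\right) \frac{3}{-3 + 2 \cdot 9} = \left(-5 + h\right) \frac{3}{-3 + 18} = \left(-5 + h\right) \frac{3}{15} = \left(-5 + h\right) 3 \cdot \frac{1}{15} = \left(-5 + h\right) \frac{1}{5} = -1 + \frac{h}{5}$)
$\sqrt{E + C{\left(1 \left(-40\right) \right)}} = \sqrt{-447116 + \left(-1 + \frac{1 \left(-40\right)}{5}\right)} = \sqrt{-447116 + \left(-1 + \frac{1}{5} \left(-40\right)\right)} = \sqrt{-447116 - 9} = \sqrt{-447125} = 35 i \sqrt{365}$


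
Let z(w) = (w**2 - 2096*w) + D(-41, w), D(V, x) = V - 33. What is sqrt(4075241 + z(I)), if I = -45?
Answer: 2*sqrt(1042878) ≈ 2042.4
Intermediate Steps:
D(V, x) = -33 + V
z(w) = -74 + w**2 - 2096*w (z(w) = (w**2 - 2096*w) + (-33 - 41) = (w**2 - 2096*w) - 74 = -74 + w**2 - 2096*w)
sqrt(4075241 + z(I)) = sqrt(4075241 + (-74 + (-45)**2 - 2096*(-45))) = sqrt(4075241 + (-74 + 2025 + 94320)) = sqrt(4075241 + 96271) = sqrt(4171512) = 2*sqrt(1042878)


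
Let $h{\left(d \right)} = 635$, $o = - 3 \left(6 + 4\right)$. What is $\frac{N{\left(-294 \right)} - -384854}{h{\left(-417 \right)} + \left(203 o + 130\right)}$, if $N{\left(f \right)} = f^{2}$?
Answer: $- \frac{94258}{1065} \approx -88.505$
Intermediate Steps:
$o = -30$ ($o = \left(-3\right) 10 = -30$)
$\frac{N{\left(-294 \right)} - -384854}{h{\left(-417 \right)} + \left(203 o + 130\right)} = \frac{\left(-294\right)^{2} - -384854}{635 + \left(203 \left(-30\right) + 130\right)} = \frac{86436 + 384854}{635 + \left(-6090 + 130\right)} = \frac{471290}{635 - 5960} = \frac{471290}{-5325} = 471290 \left(- \frac{1}{5325}\right) = - \frac{94258}{1065}$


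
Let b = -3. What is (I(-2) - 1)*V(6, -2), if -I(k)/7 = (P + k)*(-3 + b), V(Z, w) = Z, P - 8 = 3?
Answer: 2262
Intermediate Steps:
P = 11 (P = 8 + 3 = 11)
I(k) = 462 + 42*k (I(k) = -7*(11 + k)*(-3 - 3) = -7*(11 + k)*(-6) = -7*(-66 - 6*k) = 462 + 42*k)
(I(-2) - 1)*V(6, -2) = ((462 + 42*(-2)) - 1)*6 = ((462 - 84) - 1)*6 = (378 - 1)*6 = 377*6 = 2262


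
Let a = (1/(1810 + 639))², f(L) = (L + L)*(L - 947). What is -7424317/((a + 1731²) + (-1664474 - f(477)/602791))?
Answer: -26841132540268475947/4815173632964554988 ≈ -5.5743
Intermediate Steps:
f(L) = 2*L*(-947 + L) (f(L) = (2*L)*(-947 + L) = 2*L*(-947 + L))
a = 1/5997601 (a = (1/2449)² = 1/5997601 ≈ 1.6673e-7)
-7424317/((a + 1731²) + (-1664474 - f(477)/602791)) = -7424317/((1/5997601 + 1731²) + (-1664474 - 2*477*(-947 + 477)/602791)) = -7424317/((1/5997601 + 2996361) + (-1664474 - 2*477*(-470)/602791)) = -7424317/(17970977729962/5997601 + (-1664474 - (-448380)/602791)) = -7424317/(17970977729962/5997601 + (-1664474 - 1*(-448380/602791))) = -7424317/(17970977729962/5997601 + (-1664474 + 448380/602791)) = -7424317/(17970977729962/5997601 - 1003329498554/602791) = -7424317/4815173632964554988/3615299904391 = -7424317*3615299904391/4815173632964554988 = -26841132540268475947/4815173632964554988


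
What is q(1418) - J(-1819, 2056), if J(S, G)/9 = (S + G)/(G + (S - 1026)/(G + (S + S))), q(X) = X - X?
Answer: -3374406/3255437 ≈ -1.0365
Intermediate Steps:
q(X) = 0
J(S, G) = 9*(G + S)/(G + (-1026 + S)/(G + 2*S)) (J(S, G) = 9*((S + G)/(G + (S - 1026)/(G + (S + S)))) = 9*((G + S)/(G + (-1026 + S)/(G + 2*S))) = 9*(G + S)/(G + (-1026 + S)/(G + 2*S)))
q(1418) - J(-1819, 2056) = 0 - 9*(2056² + 2*(-1819)² + 3*2056*(-1819))/(-1026 - 1819 + 2056² + 2*2056*(-1819)) = 0 - 9*(4227136 + 2*3308761 - 11219592)/(-1026 - 1819 + 4227136 - 7479728) = 0 - 9*(4227136 + 6617522 - 11219592)/(-3255437) = 0 - 9*(-1)*(-374934)/3255437 = 0 - 1*3374406/3255437 = 0 - 3374406/3255437 = -3374406/3255437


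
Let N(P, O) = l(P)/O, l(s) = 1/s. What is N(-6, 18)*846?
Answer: -47/6 ≈ -7.8333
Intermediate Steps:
l(s) = 1/s
N(P, O) = 1/(O*P) (N(P, O) = 1/(P*O) = 1/(O*P))
N(-6, 18)*846 = (1/(18*(-6)))*846 = ((1/18)*(-⅙))*846 = -1/108*846 = -47/6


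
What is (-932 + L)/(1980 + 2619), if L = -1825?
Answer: -919/1533 ≈ -0.59948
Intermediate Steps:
(-932 + L)/(1980 + 2619) = (-932 - 1825)/(1980 + 2619) = -2757/4599 = -2757*1/4599 = -919/1533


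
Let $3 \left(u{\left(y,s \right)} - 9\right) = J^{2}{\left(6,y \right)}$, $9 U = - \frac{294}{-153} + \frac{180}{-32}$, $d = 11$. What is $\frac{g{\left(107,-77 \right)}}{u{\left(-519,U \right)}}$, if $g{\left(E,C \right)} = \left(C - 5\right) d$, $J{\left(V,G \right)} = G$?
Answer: $- \frac{451}{44898} \approx -0.010045$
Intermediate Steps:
$U = - \frac{1511}{3672}$ ($U = \frac{- \frac{294}{-153} + \frac{180}{-32}}{9} = \frac{\left(-294\right) \left(- \frac{1}{153}\right) + 180 \left(- \frac{1}{32}\right)}{9} = \frac{\frac{98}{51} - \frac{45}{8}}{9} = \frac{1}{9} \left(- \frac{1511}{408}\right) = - \frac{1511}{3672} \approx -0.41149$)
$u{\left(y,s \right)} = 9 + \frac{y^{2}}{3}$
$g{\left(E,C \right)} = -55 + 11 C$ ($g{\left(E,C \right)} = \left(C - 5\right) 11 = \left(-5 + C\right) 11 = -55 + 11 C$)
$\frac{g{\left(107,-77 \right)}}{u{\left(-519,U \right)}} = \frac{-55 + 11 \left(-77\right)}{9 + \frac{\left(-519\right)^{2}}{3}} = \frac{-55 - 847}{9 + \frac{1}{3} \cdot 269361} = - \frac{902}{9 + 89787} = - \frac{902}{89796} = \left(-902\right) \frac{1}{89796} = - \frac{451}{44898}$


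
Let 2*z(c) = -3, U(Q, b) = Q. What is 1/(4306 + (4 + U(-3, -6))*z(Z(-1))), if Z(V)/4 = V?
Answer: 2/8609 ≈ 0.00023231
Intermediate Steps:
Z(V) = 4*V
z(c) = -3/2 (z(c) = (½)*(-3) = -3/2)
1/(4306 + (4 + U(-3, -6))*z(Z(-1))) = 1/(4306 + (4 - 3)*(-3/2)) = 1/(4306 + 1*(-3/2)) = 1/(4306 - 3/2) = 1/(8609/2) = 2/8609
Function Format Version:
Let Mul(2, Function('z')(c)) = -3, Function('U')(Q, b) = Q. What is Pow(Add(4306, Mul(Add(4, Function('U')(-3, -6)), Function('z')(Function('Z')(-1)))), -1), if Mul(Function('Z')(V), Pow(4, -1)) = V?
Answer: Rational(2, 8609) ≈ 0.00023231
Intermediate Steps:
Function('Z')(V) = Mul(4, V)
Function('z')(c) = Rational(-3, 2) (Function('z')(c) = Mul(Rational(1, 2), -3) = Rational(-3, 2))
Pow(Add(4306, Mul(Add(4, Function('U')(-3, -6)), Function('z')(Function('Z')(-1)))), -1) = Pow(Add(4306, Mul(Add(4, -3), Rational(-3, 2))), -1) = Pow(Add(4306, Mul(1, Rational(-3, 2))), -1) = Pow(Add(4306, Rational(-3, 2)), -1) = Pow(Rational(8609, 2), -1) = Rational(2, 8609)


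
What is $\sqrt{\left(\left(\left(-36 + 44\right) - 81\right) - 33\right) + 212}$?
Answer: $\sqrt{106} \approx 10.296$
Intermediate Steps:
$\sqrt{\left(\left(\left(-36 + 44\right) - 81\right) - 33\right) + 212} = \sqrt{\left(\left(8 - 81\right) - 33\right) + 212} = \sqrt{\left(-73 - 33\right) + 212} = \sqrt{-106 + 212} = \sqrt{106}$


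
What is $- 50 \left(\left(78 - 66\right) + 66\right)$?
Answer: $-3900$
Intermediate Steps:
$- 50 \left(\left(78 - 66\right) + 66\right) = - 50 \left(12 + 66\right) = \left(-50\right) 78 = -3900$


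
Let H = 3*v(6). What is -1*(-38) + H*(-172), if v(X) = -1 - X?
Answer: 3650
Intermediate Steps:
H = -21 (H = 3*(-1 - 1*6) = 3*(-1 - 6) = 3*(-7) = -21)
-1*(-38) + H*(-172) = -1*(-38) - 21*(-172) = 38 + 3612 = 3650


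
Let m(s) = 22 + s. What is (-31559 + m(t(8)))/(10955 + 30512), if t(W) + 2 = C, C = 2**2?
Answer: -31535/41467 ≈ -0.76048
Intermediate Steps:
C = 4
t(W) = 2 (t(W) = -2 + 4 = 2)
(-31559 + m(t(8)))/(10955 + 30512) = (-31559 + (22 + 2))/(10955 + 30512) = (-31559 + 24)/41467 = -31535*1/41467 = -31535/41467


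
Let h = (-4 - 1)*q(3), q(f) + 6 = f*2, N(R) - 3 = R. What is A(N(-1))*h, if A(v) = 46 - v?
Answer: 0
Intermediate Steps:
N(R) = 3 + R
q(f) = -6 + 2*f (q(f) = -6 + f*2 = -6 + 2*f)
h = 0 (h = (-4 - 1)*(-6 + 2*3) = -5*(-6 + 6) = -5*0 = 0)
A(N(-1))*h = (46 - (3 - 1))*0 = (46 - 1*2)*0 = (46 - 2)*0 = 44*0 = 0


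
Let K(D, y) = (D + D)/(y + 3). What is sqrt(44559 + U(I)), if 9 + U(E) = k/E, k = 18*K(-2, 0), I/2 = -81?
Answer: sqrt(3608562)/9 ≈ 211.07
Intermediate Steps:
I = -162 (I = 2*(-81) = -162)
K(D, y) = 2*D/(3 + y) (K(D, y) = (2*D)/(3 + y) = 2*D/(3 + y))
k = -24 (k = 18*(2*(-2)/(3 + 0)) = 18*(2*(-2)/3) = 18*(2*(-2)*(1/3)) = 18*(-4/3) = -24)
U(E) = -9 - 24/E
sqrt(44559 + U(I)) = sqrt(44559 + (-9 - 24/(-162))) = sqrt(44559 + (-9 - 24*(-1/162))) = sqrt(44559 + (-9 + 4/27)) = sqrt(44559 - 239/27) = sqrt(1202854/27) = sqrt(3608562)/9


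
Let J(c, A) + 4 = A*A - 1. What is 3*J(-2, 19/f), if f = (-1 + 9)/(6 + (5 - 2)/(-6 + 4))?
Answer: 83883/256 ≈ 327.67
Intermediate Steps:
f = 16/9 (f = 8/(6 + 3/(-2)) = 8/(6 + 3*(-½)) = 8/(6 - 3/2) = 8/(9/2) = 8*(2/9) = 16/9 ≈ 1.7778)
J(c, A) = -5 + A² (J(c, A) = -4 + (A*A - 1) = -4 + (A² - 1) = -4 + (-1 + A²) = -5 + A²)
3*J(-2, 19/f) = 3*(-5 + (19/(16/9))²) = 3*(-5 + (19*(9/16))²) = 3*(-5 + (171/16)²) = 3*(-5 + 29241/256) = 3*(27961/256) = 83883/256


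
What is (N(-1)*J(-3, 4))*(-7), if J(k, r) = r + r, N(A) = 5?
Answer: -280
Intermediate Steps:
J(k, r) = 2*r
(N(-1)*J(-3, 4))*(-7) = (5*(2*4))*(-7) = (5*8)*(-7) = 40*(-7) = -280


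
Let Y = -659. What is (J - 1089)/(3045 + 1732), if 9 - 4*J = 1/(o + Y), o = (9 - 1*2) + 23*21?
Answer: -367321/1614626 ≈ -0.22750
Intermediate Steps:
o = 490 (o = (9 - 2) + 483 = 7 + 483 = 490)
J = 761/338 (J = 9/4 - 1/(4*(490 - 659)) = 9/4 - 1/4/(-169) = 9/4 - 1/4*(-1/169) = 9/4 + 1/676 = 761/338 ≈ 2.2515)
(J - 1089)/(3045 + 1732) = (761/338 - 1089)/(3045 + 1732) = -367321/338/4777 = -367321/338*1/4777 = -367321/1614626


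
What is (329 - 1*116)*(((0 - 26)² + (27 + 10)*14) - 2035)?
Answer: -179133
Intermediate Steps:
(329 - 1*116)*(((0 - 26)² + (27 + 10)*14) - 2035) = (329 - 116)*(((-26)² + 37*14) - 2035) = 213*((676 + 518) - 2035) = 213*(1194 - 2035) = 213*(-841) = -179133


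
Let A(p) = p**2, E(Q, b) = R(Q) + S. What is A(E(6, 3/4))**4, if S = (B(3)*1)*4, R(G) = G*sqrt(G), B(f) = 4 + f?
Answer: 5523094245376 + 2254393344000*sqrt(6) ≈ 1.1045e+13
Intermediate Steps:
R(G) = G**(3/2)
S = 28 (S = ((4 + 3)*1)*4 = (7*1)*4 = 7*4 = 28)
E(Q, b) = 28 + Q**(3/2) (E(Q, b) = Q**(3/2) + 28 = 28 + Q**(3/2))
A(E(6, 3/4))**4 = ((28 + 6**(3/2))**2)**4 = ((28 + 6*sqrt(6))**2)**4 = (28 + 6*sqrt(6))**8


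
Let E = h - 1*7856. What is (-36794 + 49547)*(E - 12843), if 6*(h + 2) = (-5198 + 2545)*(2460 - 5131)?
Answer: 29595279207/2 ≈ 1.4798e+10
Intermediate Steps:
h = 7086151/6 (h = -2 + ((-5198 + 2545)*(2460 - 5131))/6 = -2 + (-2653*(-2671))/6 = -2 + (⅙)*7086163 = -2 + 7086163/6 = 7086151/6 ≈ 1.1810e+6)
E = 7039015/6 (E = 7086151/6 - 1*7856 = 7086151/6 - 7856 = 7039015/6 ≈ 1.1732e+6)
(-36794 + 49547)*(E - 12843) = (-36794 + 49547)*(7039015/6 - 12843) = 12753*(6961957/6) = 29595279207/2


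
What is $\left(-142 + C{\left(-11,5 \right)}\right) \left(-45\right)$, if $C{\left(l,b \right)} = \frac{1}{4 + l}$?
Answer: $\frac{44775}{7} \approx 6396.4$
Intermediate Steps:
$\left(-142 + C{\left(-11,5 \right)}\right) \left(-45\right) = \left(-142 + \frac{1}{4 - 11}\right) \left(-45\right) = \left(-142 + \frac{1}{-7}\right) \left(-45\right) = \left(-142 - \frac{1}{7}\right) \left(-45\right) = \left(- \frac{995}{7}\right) \left(-45\right) = \frac{44775}{7}$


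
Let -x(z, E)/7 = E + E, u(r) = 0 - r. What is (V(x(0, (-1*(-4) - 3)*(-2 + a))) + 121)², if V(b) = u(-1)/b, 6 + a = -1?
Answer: 232471009/15876 ≈ 14643.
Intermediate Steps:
a = -7 (a = -6 - 1 = -7)
u(r) = -r
x(z, E) = -14*E (x(z, E) = -7*(E + E) = -14*E)
V(b) = 1/b (V(b) = (-1*(-1))/b = 1/b)
(V(x(0, (-1*(-4) - 3)*(-2 + a))) + 121)² = (1/(-14*(-1*(-4) - 3)*(-2 - 7)) + 121)² = (1/(-14*(4 - 3)*(-9)) + 121)² = (1/(-14*(-9)) + 121)² = (1/126 + 121)² = (15247/126)² = 232471009/15876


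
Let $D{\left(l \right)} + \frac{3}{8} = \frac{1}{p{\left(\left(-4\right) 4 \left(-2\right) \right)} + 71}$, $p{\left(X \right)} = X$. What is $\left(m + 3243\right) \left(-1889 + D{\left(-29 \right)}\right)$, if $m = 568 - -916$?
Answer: $- \frac{7359168499}{824} \approx -8.931 \cdot 10^{6}$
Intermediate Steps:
$m = 1484$ ($m = 568 + 916 = 1484$)
$D{\left(l \right)} = - \frac{301}{824}$ ($D{\left(l \right)} = - \frac{3}{8} + \frac{1}{\left(-4\right) 4 \left(-2\right) + 71} = - \frac{3}{8} + \frac{1}{\left(-16\right) \left(-2\right) + 71} = - \frac{3}{8} + \frac{1}{32 + 71} = - \frac{3}{8} + \frac{1}{103} = - \frac{301}{824}$)
$\left(m + 3243\right) \left(-1889 + D{\left(-29 \right)}\right) = \left(1484 + 3243\right) \left(-1889 - \frac{301}{824}\right) = 4727 \left(- \frac{1556837}{824}\right) = - \frac{7359168499}{824}$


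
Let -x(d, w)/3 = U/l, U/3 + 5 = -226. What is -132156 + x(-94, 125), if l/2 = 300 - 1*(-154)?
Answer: -119995569/908 ≈ -1.3215e+5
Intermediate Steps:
l = 908 (l = 2*(300 - 1*(-154)) = 2*(300 + 154) = 2*454 = 908)
U = -693 (U = -15 + 3*(-226) = -15 - 678 = -693)
x(d, w) = 2079/908 (x(d, w) = -(-2079)/908 = -3*(-693/908) = 2079/908)
-132156 + x(-94, 125) = -132156 + 2079/908 = -119995569/908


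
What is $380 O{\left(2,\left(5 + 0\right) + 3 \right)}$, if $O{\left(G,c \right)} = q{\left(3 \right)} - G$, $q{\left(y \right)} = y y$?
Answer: $2660$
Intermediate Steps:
$q{\left(y \right)} = y^{2}$
$O{\left(G,c \right)} = 9 - G$ ($O{\left(G,c \right)} = 3^{2} - G = 9 - G$)
$380 O{\left(2,\left(5 + 0\right) + 3 \right)} = 380 \left(9 - 2\right) = 380 \cdot 7 = 2660$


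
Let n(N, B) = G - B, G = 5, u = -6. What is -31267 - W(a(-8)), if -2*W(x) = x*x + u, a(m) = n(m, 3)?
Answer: -31268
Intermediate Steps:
n(N, B) = 5 - B
a(m) = 2 (a(m) = 5 - 1*3 = 5 - 3 = 2)
W(x) = 3 - x²/2 (W(x) = -(x*x - 6)/2 = -(x² - 6)/2 = -(-6 + x²)/2 = 3 - x²/2)
-31267 - W(a(-8)) = -31267 - (3 - ½*2²) = -31267 - (3 - ½*4) = -31267 - (3 - 2) = -31267 - 1*1 = -31267 - 1 = -31268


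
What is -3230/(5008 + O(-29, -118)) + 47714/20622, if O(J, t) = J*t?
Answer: 5593666/2897391 ≈ 1.9306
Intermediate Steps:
-3230/(5008 + O(-29, -118)) + 47714/20622 = -3230/(5008 - 29*(-118)) + 47714/20622 = -3230/(5008 + 3422) + 47714*(1/20622) = -3230/8430 + 23857/10311 = -3230*1/8430 + 23857/10311 = -323/843 + 23857/10311 = 5593666/2897391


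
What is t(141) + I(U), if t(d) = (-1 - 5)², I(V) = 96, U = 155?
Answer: 132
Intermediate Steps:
t(d) = 36 (t(d) = (-6)² = 36)
t(141) + I(U) = 36 + 96 = 132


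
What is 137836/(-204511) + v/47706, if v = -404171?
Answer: -89233019597/9756401766 ≈ -9.1461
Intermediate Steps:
137836/(-204511) + v/47706 = 137836/(-204511) - 404171/47706 = 137836*(-1/204511) - 404171*1/47706 = -137836/204511 - 404171/47706 = -89233019597/9756401766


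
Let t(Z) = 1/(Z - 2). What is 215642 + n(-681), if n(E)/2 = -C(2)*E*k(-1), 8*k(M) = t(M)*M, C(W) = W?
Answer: 431511/2 ≈ 2.1576e+5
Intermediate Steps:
t(Z) = 1/(-2 + Z)
k(M) = M/(8*(-2 + M)) (k(M) = (M/(-2 + M))/8 = M/(8*(-2 + M)))
n(E) = -E/6 (n(E) = 2*(-2*E*(⅛)*(-1)/(-2 - 1)) = 2*(-2*E*(⅛)*(-1)/(-3)) = 2*(-2*E*(⅛)*(-1)*(-⅓)) = 2*(-2*E/24) = 2*(-E/12) = -E/6)
215642 + n(-681) = 215642 - ⅙*(-681) = 215642 + 227/2 = 431511/2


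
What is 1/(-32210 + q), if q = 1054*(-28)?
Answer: -1/61722 ≈ -1.6202e-5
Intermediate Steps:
q = -29512
1/(-32210 + q) = 1/(-32210 - 29512) = 1/(-61722) = -1/61722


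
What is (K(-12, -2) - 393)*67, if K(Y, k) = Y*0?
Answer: -26331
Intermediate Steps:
K(Y, k) = 0
(K(-12, -2) - 393)*67 = (0 - 393)*67 = -393*67 = -26331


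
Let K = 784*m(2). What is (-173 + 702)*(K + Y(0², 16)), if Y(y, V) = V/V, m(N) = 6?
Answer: 2488945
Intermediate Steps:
Y(y, V) = 1
K = 4704 (K = 784*6 = 4704)
(-173 + 702)*(K + Y(0², 16)) = (-173 + 702)*(4704 + 1) = 529*4705 = 2488945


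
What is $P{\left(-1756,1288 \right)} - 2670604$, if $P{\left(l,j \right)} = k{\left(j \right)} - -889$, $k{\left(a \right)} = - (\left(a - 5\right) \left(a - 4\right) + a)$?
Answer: $-4318375$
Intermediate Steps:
$k{\left(a \right)} = - a - \left(-5 + a\right) \left(-4 + a\right)$ ($k{\left(a \right)} = - (\left(-5 + a\right) \left(-4 + a\right) + a) = - (a + \left(-5 + a\right) \left(-4 + a\right)) = - a - \left(-5 + a\right) \left(-4 + a\right)$)
$P{\left(l,j \right)} = 869 - j^{2} + 8 j$ ($P{\left(l,j \right)} = \left(-20 - j^{2} + 8 j\right) - -889 = \left(-20 - j^{2} + 8 j\right) + 889 = 869 - j^{2} + 8 j$)
$P{\left(-1756,1288 \right)} - 2670604 = \left(869 - 1288^{2} + 8 \cdot 1288\right) - 2670604 = \left(869 - 1658944 + 10304\right) - 2670604 = -1647771 - 2670604 = -4318375$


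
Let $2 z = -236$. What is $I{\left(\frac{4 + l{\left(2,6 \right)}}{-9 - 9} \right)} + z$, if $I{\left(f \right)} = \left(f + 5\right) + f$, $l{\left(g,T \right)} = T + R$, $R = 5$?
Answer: $- \frac{344}{3} \approx -114.67$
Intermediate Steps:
$z = -118$ ($z = \frac{1}{2} \left(-236\right) = -118$)
$l{\left(g,T \right)} = 5 + T$ ($l{\left(g,T \right)} = T + 5 = 5 + T$)
$I{\left(f \right)} = 5 + 2 f$ ($I{\left(f \right)} = \left(5 + f\right) + f = 5 + 2 f$)
$I{\left(\frac{4 + l{\left(2,6 \right)}}{-9 - 9} \right)} + z = \left(5 + 2 \frac{4 + \left(5 + 6\right)}{-9 - 9}\right) - 118 = \left(5 + 2 \frac{4 + 11}{-18}\right) - 118 = \left(5 + 2 \cdot 15 \left(- \frac{1}{18}\right)\right) - 118 = \left(5 + 2 \left(- \frac{5}{6}\right)\right) - 118 = \left(5 - \frac{5}{3}\right) - 118 = \frac{10}{3} - 118 = - \frac{344}{3}$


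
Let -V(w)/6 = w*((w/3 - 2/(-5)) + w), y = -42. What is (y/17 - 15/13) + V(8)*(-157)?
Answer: 92151227/1105 ≈ 83395.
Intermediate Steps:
V(w) = -6*w*(2/5 + 4*w/3) (V(w) = -6*w*((w/3 - 2/(-5)) + w) = -6*w*((w*(1/3) - 2*(-1/5)) + w) = -6*w*((w/3 + 2/5) + w) = -6*w*((2/5 + w/3) + w) = -6*w*(2/5 + 4*w/3))
(y/17 - 15/13) + V(8)*(-157) = (-42/17 - 15/13) - 4/5*8*(3 + 10*8)*(-157) = (-42*1/17 - 15*1/13) - 4/5*8*(3 + 80)*(-157) = (-42/17 - 15/13) - 4/5*8*83*(-157) = -801/221 - 2656/5*(-157) = -801/221 + 416992/5 = 92151227/1105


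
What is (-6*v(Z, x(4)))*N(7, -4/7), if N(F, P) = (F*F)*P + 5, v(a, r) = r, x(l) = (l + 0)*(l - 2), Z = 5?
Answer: 1104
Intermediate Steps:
x(l) = l*(-2 + l)
N(F, P) = 5 + P*F² (N(F, P) = F²*P + 5 = P*F² + 5 = 5 + P*F²)
(-6*v(Z, x(4)))*N(7, -4/7) = (-24*(-2 + 4))*(5 - 4/7*7²) = (-24*2)*(5 - 4*⅐*49) = (-6*8)*(5 - 4/7*49) = -48*(5 - 28) = -48*(-23) = 1104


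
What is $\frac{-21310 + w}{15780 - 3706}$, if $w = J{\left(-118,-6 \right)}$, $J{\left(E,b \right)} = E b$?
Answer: $- \frac{10301}{6037} \approx -1.7063$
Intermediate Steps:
$w = 708$ ($w = \left(-118\right) \left(-6\right) = 708$)
$\frac{-21310 + w}{15780 - 3706} = \frac{-21310 + 708}{15780 - 3706} = - \frac{20602}{12074} = \left(-20602\right) \frac{1}{12074} = - \frac{10301}{6037}$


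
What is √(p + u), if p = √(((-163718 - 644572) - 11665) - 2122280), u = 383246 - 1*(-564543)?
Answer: √(947789 + 3*I*√326915) ≈ 973.54 + 0.881*I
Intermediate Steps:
u = 947789 (u = 383246 + 564543 = 947789)
p = 3*I*√326915 (p = √((-808290 - 11665) - 2122280) = √(-819955 - 2122280) = √(-2942235) = 3*I*√326915 ≈ 1715.3*I)
√(p + u) = √(3*I*√326915 + 947789) = √(947789 + 3*I*√326915)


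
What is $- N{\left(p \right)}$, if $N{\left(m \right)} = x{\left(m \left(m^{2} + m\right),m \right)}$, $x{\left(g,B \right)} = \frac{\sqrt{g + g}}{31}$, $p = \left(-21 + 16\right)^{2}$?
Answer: $- \frac{50 \sqrt{13}}{31} \approx -5.8154$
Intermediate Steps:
$p = 25$ ($p = \left(-5\right)^{2} = 25$)
$x{\left(g,B \right)} = \frac{\sqrt{2} \sqrt{g}}{31}$ ($x{\left(g,B \right)} = \sqrt{2 g} \frac{1}{31} = \sqrt{2} \sqrt{g} \frac{1}{31} = \frac{\sqrt{2} \sqrt{g}}{31}$)
$N{\left(m \right)} = \frac{\sqrt{2} \sqrt{m \left(m + m^{2}\right)}}{31}$ ($N{\left(m \right)} = \frac{\sqrt{2} \sqrt{m \left(m^{2} + m\right)}}{31} = \frac{\sqrt{2} \sqrt{m \left(m + m^{2}\right)}}{31}$)
$- N{\left(p \right)} = - \frac{\sqrt{2} \sqrt{25^{2} \left(1 + 25\right)}}{31} = - \frac{\sqrt{2} \sqrt{625 \cdot 26}}{31} = - \frac{\sqrt{2} \sqrt{16250}}{31} = - \frac{\sqrt{2} \cdot 25 \sqrt{26}}{31} = - \frac{50 \sqrt{13}}{31}$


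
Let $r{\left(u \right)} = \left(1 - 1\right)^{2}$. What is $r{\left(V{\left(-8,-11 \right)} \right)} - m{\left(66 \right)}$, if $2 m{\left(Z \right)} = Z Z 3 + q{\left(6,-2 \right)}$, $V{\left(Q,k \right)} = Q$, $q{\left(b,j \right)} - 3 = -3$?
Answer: $-6534$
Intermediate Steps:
$q{\left(b,j \right)} = 0$ ($q{\left(b,j \right)} = 3 - 3 = 0$)
$r{\left(u \right)} = 0$ ($r{\left(u \right)} = 0^{2} = 0$)
$m{\left(Z \right)} = \frac{3 Z^{2}}{2}$ ($m{\left(Z \right)} = \frac{Z Z 3 + 0}{2} = \frac{Z 3 Z + 0}{2} = \frac{3 Z^{2} + 0}{2} = \frac{3 Z^{2}}{2}$)
$r{\left(V{\left(-8,-11 \right)} \right)} - m{\left(66 \right)} = 0 - \frac{3 \cdot 66^{2}}{2} = 0 - \frac{3}{2} \cdot 4356 = 0 - 6534 = -6534$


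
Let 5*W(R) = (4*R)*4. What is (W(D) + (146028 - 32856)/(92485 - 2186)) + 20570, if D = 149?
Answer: 9503090826/451495 ≈ 21048.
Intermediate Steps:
W(R) = 16*R/5 (W(R) = ((4*R)*4)/5 = (16*R)/5 = 16*R/5)
(W(D) + (146028 - 32856)/(92485 - 2186)) + 20570 = ((16/5)*149 + (146028 - 32856)/(92485 - 2186)) + 20570 = (2384/5 + 113172/90299) + 20570 = 215838676/451495 + 20570 = 9503090826/451495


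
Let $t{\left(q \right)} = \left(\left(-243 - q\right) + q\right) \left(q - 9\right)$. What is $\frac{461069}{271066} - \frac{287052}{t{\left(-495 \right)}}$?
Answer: $- \frac{444624893}{691624899} \approx -0.64287$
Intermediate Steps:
$t{\left(q \right)} = 2187 - 243 q$ ($t{\left(q \right)} = - 243 \left(-9 + q\right) = 2187 - 243 q$)
$\frac{461069}{271066} - \frac{287052}{t{\left(-495 \right)}} = \frac{461069}{271066} - \frac{287052}{2187 - -120285} = 461069 \cdot \frac{1}{271066} - \frac{287052}{2187 + 120285} = \frac{461069}{271066} - \frac{287052}{122472} = \frac{461069}{271066} - \frac{23921}{10206} = - \frac{444624893}{691624899}$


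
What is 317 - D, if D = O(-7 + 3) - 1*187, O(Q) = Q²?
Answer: 488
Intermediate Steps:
D = -171 (D = (-7 + 3)² - 1*187 = (-4)² - 187 = 16 - 187 = -171)
317 - D = 317 - 1*(-171) = 317 + 171 = 488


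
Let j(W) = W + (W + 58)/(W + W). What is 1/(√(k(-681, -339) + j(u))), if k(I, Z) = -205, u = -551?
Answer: -I*√1091018/28711 ≈ -0.03638*I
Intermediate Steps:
j(W) = W + (58 + W)/(2*W) (j(W) = W + (58 + W)/((2*W)) = W + (58 + W)*(1/(2*W)) = W + (58 + W)/(2*W))
1/(√(k(-681, -339) + j(u))) = 1/(√(-205 + (½ - 551 + 29/(-551)))) = 1/(√(-205 + (½ - 551 + 29*(-1/551)))) = 1/(√(-205 + (½ - 551 - 1/19))) = 1/(√(-205 - 20921/38)) = 1/(√(-28711/38)) = 1/(I*√1091018/38) = -I*√1091018/28711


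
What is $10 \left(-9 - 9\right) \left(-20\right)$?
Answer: $3600$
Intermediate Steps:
$10 \left(-9 - 9\right) \left(-20\right) = 10 \left(-18\right) \left(-20\right) = \left(-180\right) \left(-20\right) = 3600$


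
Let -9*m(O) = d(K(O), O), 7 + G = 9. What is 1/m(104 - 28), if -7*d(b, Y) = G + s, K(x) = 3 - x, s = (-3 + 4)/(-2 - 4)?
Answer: 378/11 ≈ 34.364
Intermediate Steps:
G = 2 (G = -7 + 9 = 2)
s = -⅙ (s = 1/(-6) = 1*(-⅙) = -⅙ ≈ -0.16667)
d(b, Y) = -11/42 (d(b, Y) = -(2 - ⅙)/7 = -⅐*11/6 = -11/42)
m(O) = 11/378 (m(O) = -⅑*(-11/42) = 11/378)
1/m(104 - 28) = 1/(11/378) = 378/11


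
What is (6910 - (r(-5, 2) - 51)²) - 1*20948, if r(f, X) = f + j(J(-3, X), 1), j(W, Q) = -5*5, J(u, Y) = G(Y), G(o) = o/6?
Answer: -20599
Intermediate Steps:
G(o) = o/6 (G(o) = o*(⅙) = o/6)
J(u, Y) = Y/6
j(W, Q) = -25
r(f, X) = -25 + f (r(f, X) = f - 25 = -25 + f)
(6910 - (r(-5, 2) - 51)²) - 1*20948 = (6910 - ((-25 - 5) - 51)²) - 1*20948 = (6910 - (-30 - 51)²) - 20948 = (6910 - 1*(-81)²) - 20948 = (6910 - 1*6561) - 20948 = (6910 - 6561) - 20948 = 349 - 20948 = -20599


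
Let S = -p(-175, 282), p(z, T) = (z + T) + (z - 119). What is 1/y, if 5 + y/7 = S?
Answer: 1/1274 ≈ 0.00078493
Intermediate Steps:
p(z, T) = -119 + T + 2*z (p(z, T) = (T + z) + (-119 + z) = -119 + T + 2*z)
S = 187 (S = -(-119 + 282 + 2*(-175)) = -(-119 + 282 - 350) = -1*(-187) = 187)
y = 1274 (y = -35 + 7*187 = -35 + 1309 = 1274)
1/y = 1/1274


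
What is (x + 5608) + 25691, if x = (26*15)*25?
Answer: 41049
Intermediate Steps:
x = 9750 (x = 390*25 = 9750)
(x + 5608) + 25691 = (9750 + 5608) + 25691 = 15358 + 25691 = 41049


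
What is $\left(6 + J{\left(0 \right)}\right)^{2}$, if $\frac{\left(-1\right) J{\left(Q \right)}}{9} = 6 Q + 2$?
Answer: $144$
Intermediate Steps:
$J{\left(Q \right)} = -18 - 54 Q$ ($J{\left(Q \right)} = - 9 \left(6 Q + 2\right) = - 9 \left(2 + 6 Q\right) = -18 - 54 Q$)
$\left(6 + J{\left(0 \right)}\right)^{2} = \left(6 - 18\right)^{2} = \left(-12\right)^{2} = 144$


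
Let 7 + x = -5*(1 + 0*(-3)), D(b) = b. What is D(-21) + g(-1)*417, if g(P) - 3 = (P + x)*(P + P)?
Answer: 12072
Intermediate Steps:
x = -12 (x = -7 - 5*(1 + 0*(-3)) = -7 - 5*(1 + 0) = -7 - 5*1 = -7 - 5 = -12)
g(P) = 3 + 2*P*(-12 + P) (g(P) = 3 + (P - 12)*(P + P) = 3 + (-12 + P)*(2*P) = 3 + 2*P*(-12 + P))
D(-21) + g(-1)*417 = -21 + (3 - 24*(-1) + 2*(-1)²)*417 = -21 + (3 + 24 + 2*1)*417 = -21 + (3 + 24 + 2)*417 = -21 + 29*417 = -21 + 12093 = 12072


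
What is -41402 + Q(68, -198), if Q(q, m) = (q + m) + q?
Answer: -41464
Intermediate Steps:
Q(q, m) = m + 2*q (Q(q, m) = (m + q) + q = m + 2*q)
-41402 + Q(68, -198) = -41402 + (-198 + 2*68) = -41402 + (-198 + 136) = -41402 - 62 = -41464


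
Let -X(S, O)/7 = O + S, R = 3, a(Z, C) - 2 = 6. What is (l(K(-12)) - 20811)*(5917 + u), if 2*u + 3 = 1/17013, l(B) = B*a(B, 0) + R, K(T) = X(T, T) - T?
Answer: -649734435312/5671 ≈ -1.1457e+8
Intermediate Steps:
a(Z, C) = 8 (a(Z, C) = 2 + 6 = 8)
X(S, O) = -7*O - 7*S (X(S, O) = -7*(O + S) = -7*O - 7*S)
K(T) = -15*T (K(T) = (-7*T - 7*T) - T = -14*T - T = -15*T)
l(B) = 3 + 8*B (l(B) = B*8 + 3 = 8*B + 3 = 3 + 8*B)
u = -25519/17013 (u = -3/2 + (½)/17013 = -3/2 + (½)*(1/17013) = -3/2 + 1/34026 = -25519/17013 ≈ -1.5000)
(l(K(-12)) - 20811)*(5917 + u) = ((3 + 8*(-15*(-12))) - 20811)*(5917 - 25519/17013) = ((3 + 8*180) - 20811)*(100640402/17013) = ((3 + 1440) - 20811)*(100640402/17013) = (1443 - 20811)*(100640402/17013) = -19368*100640402/17013 = -649734435312/5671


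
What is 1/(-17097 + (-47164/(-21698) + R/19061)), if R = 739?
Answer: -206792789/3535078799620 ≈ -5.8497e-5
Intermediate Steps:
1/(-17097 + (-47164/(-21698) + R/19061)) = 1/(-17097 + (-47164/(-21698) + 739/19061)) = 1/(-17097 + (-47164*(-1/21698) + 739*(1/19061))) = 1/(-17097 + (23582/10849 + 739/19061)) = 1/(-17097 + 457513913/206792789) = 1/(-3535078799620/206792789) = -206792789/3535078799620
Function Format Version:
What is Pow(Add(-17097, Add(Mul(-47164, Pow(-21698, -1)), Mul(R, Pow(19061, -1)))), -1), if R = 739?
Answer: Rational(-206792789, 3535078799620) ≈ -5.8497e-5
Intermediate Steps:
Pow(Add(-17097, Add(Mul(-47164, Pow(-21698, -1)), Mul(R, Pow(19061, -1)))), -1) = Pow(Add(-17097, Add(Mul(-47164, Pow(-21698, -1)), Mul(739, Pow(19061, -1)))), -1) = Pow(Add(-17097, Add(Mul(-47164, Rational(-1, 21698)), Mul(739, Rational(1, 19061)))), -1) = Pow(Add(-17097, Add(Rational(23582, 10849), Rational(739, 19061))), -1) = Pow(Add(-17097, Rational(457513913, 206792789)), -1) = Pow(Rational(-3535078799620, 206792789), -1) = Rational(-206792789, 3535078799620)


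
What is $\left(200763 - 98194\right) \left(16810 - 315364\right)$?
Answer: $-30622385226$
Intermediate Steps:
$\left(200763 - 98194\right) \left(16810 - 315364\right) = 102569 \left(16810 - 315364\right) = 102569 \left(-298554\right) = -30622385226$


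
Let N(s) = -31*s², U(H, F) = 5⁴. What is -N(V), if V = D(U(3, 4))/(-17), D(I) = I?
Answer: 12109375/289 ≈ 41901.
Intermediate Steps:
U(H, F) = 625
V = -625/17 (V = 625/(-17) = 625*(-1/17) = -625/17 ≈ -36.765)
-N(V) = -(-31)*(-625/17)² = -(-31)*390625/289 = -1*(-12109375/289) = 12109375/289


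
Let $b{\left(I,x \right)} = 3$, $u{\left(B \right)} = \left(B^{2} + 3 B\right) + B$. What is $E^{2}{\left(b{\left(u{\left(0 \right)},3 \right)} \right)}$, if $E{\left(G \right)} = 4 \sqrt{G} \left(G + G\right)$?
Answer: $1728$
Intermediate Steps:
$u{\left(B \right)} = B^{2} + 4 B$
$E{\left(G \right)} = 8 G^{\frac{3}{2}}$ ($E{\left(G \right)} = 4 \sqrt{G} 2 G = 8 G^{\frac{3}{2}}$)
$E^{2}{\left(b{\left(u{\left(0 \right)},3 \right)} \right)} = \left(8 \cdot 3^{\frac{3}{2}}\right)^{2} = \left(8 \cdot 3 \sqrt{3}\right)^{2} = \left(24 \sqrt{3}\right)^{2} = 1728$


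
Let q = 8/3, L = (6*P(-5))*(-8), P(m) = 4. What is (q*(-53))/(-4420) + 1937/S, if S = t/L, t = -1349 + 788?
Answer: 24174926/36465 ≈ 662.96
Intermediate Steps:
t = -561
L = -192 (L = (6*4)*(-8) = 24*(-8) = -192)
q = 8/3 (q = 8*(1/3) = 8/3 ≈ 2.6667)
S = 187/64 (S = -561/(-192) = -561*(-1/192) = 187/64 ≈ 2.9219)
(q*(-53))/(-4420) + 1937/S = ((8/3)*(-53))/(-4420) + 1937/(187/64) = -424/3*(-1/4420) + 1937*(64/187) = 106/3315 + 123968/187 = 24174926/36465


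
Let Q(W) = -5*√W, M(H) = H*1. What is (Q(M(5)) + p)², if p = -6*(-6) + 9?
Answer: 2150 - 450*√5 ≈ 1143.8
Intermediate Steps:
M(H) = H
p = 45 (p = 36 + 9 = 45)
(Q(M(5)) + p)² = (-5*√5 + 45)² = (45 - 5*√5)²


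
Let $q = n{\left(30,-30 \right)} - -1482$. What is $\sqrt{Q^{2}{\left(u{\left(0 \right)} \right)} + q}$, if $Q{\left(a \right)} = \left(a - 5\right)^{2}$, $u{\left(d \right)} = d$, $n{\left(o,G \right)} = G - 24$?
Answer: $\sqrt{2053} \approx 45.31$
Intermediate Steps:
$n{\left(o,G \right)} = -24 + G$
$Q{\left(a \right)} = \left(-5 + a\right)^{2}$
$q = 1428$ ($q = \left(-24 - 30\right) - -1482 = -54 + 1482 = 1428$)
$\sqrt{Q^{2}{\left(u{\left(0 \right)} \right)} + q} = \sqrt{\left(\left(-5 + 0\right)^{2}\right)^{2} + 1428} = \sqrt{\left(\left(-5\right)^{2}\right)^{2} + 1428} = \sqrt{25^{2} + 1428} = \sqrt{625 + 1428} = \sqrt{2053}$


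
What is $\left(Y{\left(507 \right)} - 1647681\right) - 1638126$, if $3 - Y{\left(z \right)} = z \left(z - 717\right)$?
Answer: $-3179334$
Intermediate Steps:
$Y{\left(z \right)} = 3 - z \left(-717 + z\right)$ ($Y{\left(z \right)} = 3 - z \left(z - 717\right) = 3 - z \left(-717 + z\right)$)
$\left(Y{\left(507 \right)} - 1647681\right) - 1638126 = \left(\left(3 - 507^{2} + 717 \cdot 507\right) - 1647681\right) - 1638126 = \left(\left(3 - 257049 + 363519\right) - 1647681\right) - 1638126 = \left(106473 - 1647681\right) - 1638126 = -1541208 - 1638126 = -3179334$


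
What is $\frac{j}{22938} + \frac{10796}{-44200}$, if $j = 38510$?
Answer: $\frac{181812919}{126732450} \approx 1.4346$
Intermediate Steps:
$\frac{j}{22938} + \frac{10796}{-44200} = \frac{38510}{22938} + \frac{10796}{-44200} = 38510 \cdot \frac{1}{22938} + 10796 \left(- \frac{1}{44200}\right) = \frac{19255}{11469} - \frac{2699}{11050} = \frac{181812919}{126732450}$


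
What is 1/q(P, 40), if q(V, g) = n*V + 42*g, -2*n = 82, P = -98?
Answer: 1/5698 ≈ 0.00017550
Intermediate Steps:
n = -41 (n = -½*82 = -41)
q(V, g) = -41*V + 42*g
1/q(P, 40) = 1/(-41*(-98) + 42*40) = 1/(4018 + 1680) = 1/5698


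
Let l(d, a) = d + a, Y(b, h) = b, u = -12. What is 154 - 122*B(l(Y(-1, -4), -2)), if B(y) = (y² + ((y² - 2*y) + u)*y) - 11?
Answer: 1496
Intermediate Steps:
l(d, a) = a + d
B(y) = -11 + y² + y*(-12 + y² - 2*y) (B(y) = (y² + ((y² - 2*y) - 12)*y) - 11 = (y² + (-12 + y² - 2*y)*y) - 11 = (y² + y*(-12 + y² - 2*y)) - 11 = -11 + y² + y*(-12 + y² - 2*y))
154 - 122*B(l(Y(-1, -4), -2)) = 154 - 122*(-11 + (-2 - 1)³ - (-2 - 1)² - 12*(-2 - 1)) = 154 - 122*(-11 + (-3)³ - 1*(-3)² - 12*(-3)) = 154 - 122*(-11 - 27 - 1*9 + 36) = 154 - 122*(-11 - 27 - 9 + 36) = 154 - 122*(-11) = 154 + 1342 = 1496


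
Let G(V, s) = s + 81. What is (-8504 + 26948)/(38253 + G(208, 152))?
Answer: 9222/19243 ≈ 0.47924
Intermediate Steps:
G(V, s) = 81 + s
(-8504 + 26948)/(38253 + G(208, 152)) = (-8504 + 26948)/(38253 + (81 + 152)) = 18444/(38253 + 233) = 18444/38486 = 18444*(1/38486) = 9222/19243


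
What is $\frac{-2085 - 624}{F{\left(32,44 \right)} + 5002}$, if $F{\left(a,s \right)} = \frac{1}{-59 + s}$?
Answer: $- \frac{40635}{75029} \approx -0.54159$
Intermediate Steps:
$\frac{-2085 - 624}{F{\left(32,44 \right)} + 5002} = \frac{-2085 - 624}{\frac{1}{-59 + 44} + 5002} = - \frac{2709}{\frac{1}{-15} + 5002} = - \frac{2709}{- \frac{1}{15} + 5002} = - \frac{2709}{\frac{75029}{15}} = \left(-2709\right) \frac{15}{75029} = - \frac{40635}{75029}$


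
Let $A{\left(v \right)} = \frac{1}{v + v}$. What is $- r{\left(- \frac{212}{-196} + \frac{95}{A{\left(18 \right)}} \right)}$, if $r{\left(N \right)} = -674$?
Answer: $674$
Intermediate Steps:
$A{\left(v \right)} = \frac{1}{2 v}$
$- r{\left(- \frac{212}{-196} + \frac{95}{A{\left(18 \right)}} \right)} = \left(-1\right) \left(-674\right) = 674$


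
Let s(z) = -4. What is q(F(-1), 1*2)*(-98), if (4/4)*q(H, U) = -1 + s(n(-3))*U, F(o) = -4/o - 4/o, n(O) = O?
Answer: 882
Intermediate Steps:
F(o) = -8/o
q(H, U) = -1 - 4*U
q(F(-1), 1*2)*(-98) = (-1 - 4*2)*(-98) = (-1 - 8)*(-98) = -9*(-98) = 882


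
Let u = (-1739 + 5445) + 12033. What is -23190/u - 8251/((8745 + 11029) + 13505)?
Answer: -901602499/523778181 ≈ -1.7213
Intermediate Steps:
u = 15739 (u = 3706 + 12033 = 15739)
-23190/u - 8251/((8745 + 11029) + 13505) = -23190/15739 - 8251/((8745 + 11029) + 13505) = -23190*1/15739 - 8251/(19774 + 13505) = -23190/15739 - 8251/33279 = -901602499/523778181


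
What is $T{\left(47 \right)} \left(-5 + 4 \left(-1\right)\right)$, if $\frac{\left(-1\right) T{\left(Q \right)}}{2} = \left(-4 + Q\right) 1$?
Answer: $774$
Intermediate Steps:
$T{\left(Q \right)} = 8 - 2 Q$ ($T{\left(Q \right)} = - 2 \left(-4 + Q\right) 1 = - 2 \left(-4 + Q\right) = 8 - 2 Q$)
$T{\left(47 \right)} \left(-5 + 4 \left(-1\right)\right) = \left(8 - 94\right) \left(-5 + 4 \left(-1\right)\right) = \left(8 - 94\right) \left(-5 - 4\right) = \left(-86\right) \left(-9\right) = 774$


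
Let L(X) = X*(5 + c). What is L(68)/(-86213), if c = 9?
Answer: -952/86213 ≈ -0.011042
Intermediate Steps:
L(X) = 14*X (L(X) = X*(5 + 9) = X*14 = 14*X)
L(68)/(-86213) = (14*68)/(-86213) = 952*(-1/86213) = -952/86213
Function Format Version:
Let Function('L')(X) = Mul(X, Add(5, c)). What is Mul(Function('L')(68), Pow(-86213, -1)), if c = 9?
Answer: Rational(-952, 86213) ≈ -0.011042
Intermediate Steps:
Function('L')(X) = Mul(14, X) (Function('L')(X) = Mul(X, Add(5, 9)) = Mul(X, 14) = Mul(14, X))
Mul(Function('L')(68), Pow(-86213, -1)) = Mul(Mul(14, 68), Pow(-86213, -1)) = Mul(952, Rational(-1, 86213)) = Rational(-952, 86213)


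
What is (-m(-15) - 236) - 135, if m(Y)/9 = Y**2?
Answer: -2396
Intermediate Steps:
m(Y) = 9*Y**2
(-m(-15) - 236) - 135 = (-9*(-15)**2 - 236) - 135 = (-9*225 - 236) - 135 = (-1*2025 - 236) - 135 = (-2025 - 236) - 135 = -2261 - 135 = -2396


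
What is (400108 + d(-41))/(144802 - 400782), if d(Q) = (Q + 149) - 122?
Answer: -200047/127990 ≈ -1.5630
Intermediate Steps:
d(Q) = 27 + Q (d(Q) = (149 + Q) - 122 = 27 + Q)
(400108 + d(-41))/(144802 - 400782) = (400108 + (27 - 41))/(144802 - 400782) = (400108 - 14)/(-255980) = 400094*(-1/255980) = -200047/127990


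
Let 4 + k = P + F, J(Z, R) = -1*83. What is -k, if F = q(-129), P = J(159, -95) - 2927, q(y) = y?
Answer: 3143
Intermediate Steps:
J(Z, R) = -83
P = -3010 (P = -83 - 2927 = -3010)
F = -129
k = -3143 (k = -4 + (-3010 - 129) = -4 - 3139 = -3143)
-k = -1*(-3143) = 3143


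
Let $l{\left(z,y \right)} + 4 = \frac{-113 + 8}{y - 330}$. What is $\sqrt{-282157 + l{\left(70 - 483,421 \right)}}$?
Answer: $\frac{2 i \sqrt{11921351}}{13} \approx 531.19 i$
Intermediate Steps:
$l{\left(z,y \right)} = -4 - \frac{105}{-330 + y}$ ($l{\left(z,y \right)} = -4 + \frac{-113 + 8}{y - 330} = -4 - \frac{105}{-330 + y}$)
$\sqrt{-282157 + l{\left(70 - 483,421 \right)}} = \sqrt{-282157 + \frac{1215 - 1684}{-330 + 421}} = \sqrt{-282157 + \frac{1215 - 1684}{91}} = \sqrt{-282157 + \frac{1}{91} \left(-469\right)} = \sqrt{-282157 - \frac{67}{13}} = \sqrt{- \frac{3668108}{13}} = \frac{2 i \sqrt{11921351}}{13}$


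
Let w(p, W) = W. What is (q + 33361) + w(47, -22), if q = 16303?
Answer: 49642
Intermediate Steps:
(q + 33361) + w(47, -22) = (16303 + 33361) - 22 = 49664 - 22 = 49642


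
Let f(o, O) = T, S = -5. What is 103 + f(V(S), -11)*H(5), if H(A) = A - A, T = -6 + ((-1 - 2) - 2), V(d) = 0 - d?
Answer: 103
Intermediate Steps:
V(d) = -d
T = -11 (T = -6 + (-3 - 2) = -6 - 5 = -11)
f(o, O) = -11
H(A) = 0
103 + f(V(S), -11)*H(5) = 103 - 11*0 = 103 + 0 = 103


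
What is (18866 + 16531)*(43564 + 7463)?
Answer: 1806202719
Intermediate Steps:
(18866 + 16531)*(43564 + 7463) = 35397*51027 = 1806202719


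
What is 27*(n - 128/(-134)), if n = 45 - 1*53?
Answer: -12744/67 ≈ -190.21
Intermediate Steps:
n = -8 (n = 45 - 53 = -8)
27*(n - 128/(-134)) = 27*(-8 - 128/(-134)) = 27*(-8 - 128*(-1/134)) = 27*(-8 + 64/67) = 27*(-472/67) = -12744/67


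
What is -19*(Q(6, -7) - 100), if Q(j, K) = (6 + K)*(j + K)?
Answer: 1881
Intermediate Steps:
Q(j, K) = (6 + K)*(K + j)
-19*(Q(6, -7) - 100) = -19*(((-7)**2 + 6*(-7) + 6*6 - 7*6) - 100) = -19*((49 - 42 + 36 - 42) - 100) = -19*(1 - 100) = -19*(-99) = 1881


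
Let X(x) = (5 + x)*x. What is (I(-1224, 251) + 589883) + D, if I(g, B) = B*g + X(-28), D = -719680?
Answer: -436377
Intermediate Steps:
X(x) = x*(5 + x)
I(g, B) = 644 + B*g (I(g, B) = B*g - 28*(5 - 28) = B*g - 28*(-23) = B*g + 644 = 644 + B*g)
(I(-1224, 251) + 589883) + D = ((644 + 251*(-1224)) + 589883) - 719680 = ((644 - 307224) + 589883) - 719680 = (-306580 + 589883) - 719680 = 283303 - 719680 = -436377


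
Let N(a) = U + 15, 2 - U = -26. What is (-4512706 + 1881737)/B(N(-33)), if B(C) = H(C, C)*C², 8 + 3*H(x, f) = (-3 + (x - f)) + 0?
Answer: 717537/1849 ≈ 388.07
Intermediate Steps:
U = 28 (U = 2 - 1*(-26) = 2 + 26 = 28)
N(a) = 43 (N(a) = 28 + 15 = 43)
H(x, f) = -11/3 - f/3 + x/3 (H(x, f) = -8/3 + ((-3 + (x - f)) + 0)/3 = -8/3 + ((-3 + x - f) + 0)/3 = -8/3 + (-3 + x - f)/3 = -8/3 + (-1 - f/3 + x/3) = -11/3 - f/3 + x/3)
B(C) = -11*C²/3 (B(C) = (-11/3 - C/3 + C/3)*C² = -11*C²/3)
(-4512706 + 1881737)/B(N(-33)) = (-4512706 + 1881737)/((-11/3*43²)) = -2630969/((-11/3*1849)) = -2630969/(-20339/3) = -2630969*(-3/20339) = 717537/1849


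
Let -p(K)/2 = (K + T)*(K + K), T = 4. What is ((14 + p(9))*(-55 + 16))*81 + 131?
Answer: 1434317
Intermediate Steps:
p(K) = -4*K*(4 + K) (p(K) = -2*(K + 4)*(K + K) = -2*(4 + K)*2*K = -4*K*(4 + K))
((14 + p(9))*(-55 + 16))*81 + 131 = ((14 - 4*9*(4 + 9))*(-55 + 16))*81 + 131 = ((14 - 4*9*13)*(-39))*81 + 131 = ((14 - 468)*(-39))*81 + 131 = -454*(-39)*81 + 131 = 17706*81 + 131 = 1434186 + 131 = 1434317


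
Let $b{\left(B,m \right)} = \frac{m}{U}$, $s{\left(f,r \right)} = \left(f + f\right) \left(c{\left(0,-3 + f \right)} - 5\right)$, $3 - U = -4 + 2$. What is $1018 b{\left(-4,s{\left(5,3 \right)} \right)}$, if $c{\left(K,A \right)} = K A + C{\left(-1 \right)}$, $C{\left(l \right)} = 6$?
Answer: $2036$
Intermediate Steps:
$U = 5$ ($U = 3 - \left(-4 + 2\right) = 3 - -2 = 3 + 2 = 5$)
$c{\left(K,A \right)} = 6 + A K$ ($c{\left(K,A \right)} = K A + 6 = A K + 6 = 6 + A K$)
$s{\left(f,r \right)} = 2 f$ ($s{\left(f,r \right)} = \left(f + f\right) \left(\left(6 + \left(-3 + f\right) 0\right) - 5\right) = 2 f \left(\left(6 + 0\right) - 5\right) = 2 f \left(6 - 5\right) = 2 f 1 = 2 f$)
$b{\left(B,m \right)} = \frac{m}{5}$
$1018 b{\left(-4,s{\left(5,3 \right)} \right)} = 1018 \frac{2 \cdot 5}{5} = 1018 \cdot \frac{1}{5} \cdot 10 = 1018 \cdot 2 = 2036$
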